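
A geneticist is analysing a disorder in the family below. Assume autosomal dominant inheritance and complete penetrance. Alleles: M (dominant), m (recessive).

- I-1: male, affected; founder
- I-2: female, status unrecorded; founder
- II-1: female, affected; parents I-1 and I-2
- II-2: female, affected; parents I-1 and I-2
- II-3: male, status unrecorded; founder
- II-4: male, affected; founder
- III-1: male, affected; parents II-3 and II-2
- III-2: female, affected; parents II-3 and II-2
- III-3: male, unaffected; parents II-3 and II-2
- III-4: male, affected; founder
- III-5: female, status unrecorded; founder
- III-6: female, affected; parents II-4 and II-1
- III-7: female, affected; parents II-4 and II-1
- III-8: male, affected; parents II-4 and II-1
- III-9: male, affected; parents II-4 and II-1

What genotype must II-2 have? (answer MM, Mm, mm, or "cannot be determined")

Mm

From phenotype alone, II-2 is MM or Mm.
II-2 is affected so carries M and passed m to III-3 (mm), so II-2 is Mm.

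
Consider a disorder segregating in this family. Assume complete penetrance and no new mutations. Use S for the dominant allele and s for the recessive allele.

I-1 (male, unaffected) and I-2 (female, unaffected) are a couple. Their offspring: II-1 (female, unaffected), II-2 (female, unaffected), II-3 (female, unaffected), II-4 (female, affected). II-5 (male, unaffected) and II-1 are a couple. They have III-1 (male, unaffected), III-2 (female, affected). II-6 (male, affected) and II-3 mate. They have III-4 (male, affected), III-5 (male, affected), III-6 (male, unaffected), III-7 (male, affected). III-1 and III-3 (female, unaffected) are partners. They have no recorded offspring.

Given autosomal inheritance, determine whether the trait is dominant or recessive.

recessive

I-1 and I-2 are both unaffected yet have an affected child II-4. Under dominance, an affected child requires at least one affected parent, so the trait cannot be dominant.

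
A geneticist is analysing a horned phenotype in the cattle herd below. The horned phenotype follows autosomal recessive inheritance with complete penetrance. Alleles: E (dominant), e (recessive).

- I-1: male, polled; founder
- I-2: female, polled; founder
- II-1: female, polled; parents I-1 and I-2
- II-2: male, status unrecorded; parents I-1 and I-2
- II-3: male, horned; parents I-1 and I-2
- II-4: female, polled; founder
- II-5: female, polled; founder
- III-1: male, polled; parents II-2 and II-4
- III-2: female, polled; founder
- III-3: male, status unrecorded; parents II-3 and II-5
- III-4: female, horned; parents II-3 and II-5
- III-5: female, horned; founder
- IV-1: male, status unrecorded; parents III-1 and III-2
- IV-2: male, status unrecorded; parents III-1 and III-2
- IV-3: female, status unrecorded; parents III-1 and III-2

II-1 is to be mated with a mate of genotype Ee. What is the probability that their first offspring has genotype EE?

I-1 is polled so carries E and passed e to II-3 (ee), so I-1 is Ee.
I-2 is polled so carries E and passed e to II-3 (ee), so I-2 is Ee.
II-1 is a polled offspring of I-1 (Ee) × I-2 (Ee), whose cross gives 1/4 EE : 1/2 Ee : 1/4 ee; conditioning on being polled, II-1 is EE with probability 1/3, Ee with probability 2/3.
Summing over parental genotype combinations, P(offspring has genotype EE) = 1/3·1/2 + 2/3·1/4 = 1/3.

1/3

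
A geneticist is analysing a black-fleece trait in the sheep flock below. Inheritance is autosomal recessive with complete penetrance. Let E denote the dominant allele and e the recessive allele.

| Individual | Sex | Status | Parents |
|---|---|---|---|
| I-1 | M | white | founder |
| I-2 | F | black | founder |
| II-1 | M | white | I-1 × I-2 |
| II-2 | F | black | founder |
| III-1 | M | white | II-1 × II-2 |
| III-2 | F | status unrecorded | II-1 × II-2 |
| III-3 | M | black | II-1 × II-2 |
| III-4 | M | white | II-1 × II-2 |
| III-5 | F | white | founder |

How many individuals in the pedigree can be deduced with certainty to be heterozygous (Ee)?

Obligate heterozygotes: II-1 is white so carries E and received e from I-2 (ee), so II-1 is Ee; III-1 is white so carries E and received e from II-2 (ee), so III-1 is Ee; III-4 is white so carries E and received e from II-2 (ee), so III-4 is Ee.
Every other individual is either homozygous by phenotype or has at least one consistent homozygous assignment, so the count is 3.

3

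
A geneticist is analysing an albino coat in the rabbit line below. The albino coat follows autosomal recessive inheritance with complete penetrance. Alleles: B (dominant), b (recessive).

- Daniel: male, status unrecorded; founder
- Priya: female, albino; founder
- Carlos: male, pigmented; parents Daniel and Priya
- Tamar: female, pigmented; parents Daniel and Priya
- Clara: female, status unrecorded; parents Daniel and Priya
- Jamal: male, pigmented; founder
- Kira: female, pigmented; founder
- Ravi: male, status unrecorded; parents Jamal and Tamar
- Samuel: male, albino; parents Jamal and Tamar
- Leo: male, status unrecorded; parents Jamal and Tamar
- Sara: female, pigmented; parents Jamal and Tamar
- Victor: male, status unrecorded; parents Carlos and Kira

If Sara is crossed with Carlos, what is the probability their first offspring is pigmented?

5/6

Jamal is pigmented so carries B and passed b to Samuel (bb), so Jamal is Bb.
Tamar is pigmented so carries B and received b from Priya (bb), so Tamar is Bb.
Sara is a pigmented offspring of Jamal (Bb) × Tamar (Bb), whose cross gives 1/4 BB : 1/2 Bb : 1/4 bb; conditioning on being pigmented, Sara is BB with probability 1/3, Bb with probability 2/3.
Carlos is pigmented so carries B and received b from Priya (bb), so Carlos is Bb.
Summing over parental genotype combinations, P(offspring is pigmented) = 1/3·1 + 2/3·3/4 = 5/6.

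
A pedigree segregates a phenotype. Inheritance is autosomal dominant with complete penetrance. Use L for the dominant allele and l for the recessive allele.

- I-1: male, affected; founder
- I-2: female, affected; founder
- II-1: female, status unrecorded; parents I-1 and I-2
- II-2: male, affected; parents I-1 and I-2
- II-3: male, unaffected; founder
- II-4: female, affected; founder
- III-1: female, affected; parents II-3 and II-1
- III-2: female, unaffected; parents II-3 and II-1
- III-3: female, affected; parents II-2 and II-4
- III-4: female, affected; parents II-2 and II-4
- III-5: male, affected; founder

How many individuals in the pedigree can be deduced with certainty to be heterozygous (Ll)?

2

Obligate heterozygotes: II-1 passed L to III-1 (Ll, whose l came from II-3) and passed l to III-2 (ll), so II-1 is Ll; III-1 is affected so carries L and received l from II-3 (ll), so III-1 is Ll.
Every other individual is either homozygous by phenotype or has at least one consistent homozygous assignment, so the count is 2.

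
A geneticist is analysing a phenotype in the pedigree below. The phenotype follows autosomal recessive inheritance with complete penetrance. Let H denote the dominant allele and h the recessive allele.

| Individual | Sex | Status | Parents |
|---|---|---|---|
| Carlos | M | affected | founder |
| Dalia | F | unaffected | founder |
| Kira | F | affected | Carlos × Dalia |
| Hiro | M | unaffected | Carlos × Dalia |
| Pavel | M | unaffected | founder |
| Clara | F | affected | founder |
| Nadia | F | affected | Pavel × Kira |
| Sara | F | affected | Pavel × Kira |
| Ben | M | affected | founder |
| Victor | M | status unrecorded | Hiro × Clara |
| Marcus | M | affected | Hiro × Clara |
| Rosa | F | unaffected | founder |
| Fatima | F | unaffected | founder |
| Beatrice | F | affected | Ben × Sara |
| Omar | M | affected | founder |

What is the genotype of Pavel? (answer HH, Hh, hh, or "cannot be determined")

Hh

From phenotype alone, Pavel is HH or Hh.
Pavel is unaffected so carries H and passed h to Nadia (hh), so Pavel is Hh.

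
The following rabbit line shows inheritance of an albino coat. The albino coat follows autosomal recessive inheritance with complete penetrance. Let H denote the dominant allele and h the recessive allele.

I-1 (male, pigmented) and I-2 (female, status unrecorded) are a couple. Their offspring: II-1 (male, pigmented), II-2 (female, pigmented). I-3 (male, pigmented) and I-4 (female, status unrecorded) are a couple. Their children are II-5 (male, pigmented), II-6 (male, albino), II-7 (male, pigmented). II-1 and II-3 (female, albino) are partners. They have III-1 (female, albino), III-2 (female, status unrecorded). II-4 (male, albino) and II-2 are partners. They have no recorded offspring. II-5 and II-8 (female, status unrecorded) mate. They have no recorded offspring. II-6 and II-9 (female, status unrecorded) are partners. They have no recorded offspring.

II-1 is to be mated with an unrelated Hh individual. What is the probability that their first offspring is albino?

1/4

II-1 is pigmented so carries H and passed h to III-1 (hh), so II-1 is Hh.
The cross gives 1/4 HH : 1/2 Hh : 1/4 hh, so P(offspring is albino) = 1/4.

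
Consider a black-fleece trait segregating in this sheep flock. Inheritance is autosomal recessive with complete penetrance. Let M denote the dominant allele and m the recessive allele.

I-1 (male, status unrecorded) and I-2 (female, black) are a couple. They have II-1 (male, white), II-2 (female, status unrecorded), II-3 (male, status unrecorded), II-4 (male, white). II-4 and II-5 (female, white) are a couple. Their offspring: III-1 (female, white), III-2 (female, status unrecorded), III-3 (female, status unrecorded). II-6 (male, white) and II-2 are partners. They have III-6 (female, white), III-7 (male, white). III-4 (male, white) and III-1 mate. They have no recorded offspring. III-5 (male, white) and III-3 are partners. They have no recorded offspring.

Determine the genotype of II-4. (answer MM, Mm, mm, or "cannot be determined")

From phenotype alone, II-4 is MM or Mm.
II-4 is white so carries M and received m from I-2 (mm), so II-4 is Mm.

Mm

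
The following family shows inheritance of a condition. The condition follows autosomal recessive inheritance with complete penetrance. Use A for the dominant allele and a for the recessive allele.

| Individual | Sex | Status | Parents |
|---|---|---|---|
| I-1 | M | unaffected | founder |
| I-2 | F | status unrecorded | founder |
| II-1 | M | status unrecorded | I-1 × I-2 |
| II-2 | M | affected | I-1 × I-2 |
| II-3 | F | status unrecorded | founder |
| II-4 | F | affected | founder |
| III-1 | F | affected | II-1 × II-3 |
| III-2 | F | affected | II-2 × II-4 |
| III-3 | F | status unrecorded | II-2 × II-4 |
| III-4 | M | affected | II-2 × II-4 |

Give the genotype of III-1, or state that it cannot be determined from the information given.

III-1 is affected, so III-1 is aa.

aa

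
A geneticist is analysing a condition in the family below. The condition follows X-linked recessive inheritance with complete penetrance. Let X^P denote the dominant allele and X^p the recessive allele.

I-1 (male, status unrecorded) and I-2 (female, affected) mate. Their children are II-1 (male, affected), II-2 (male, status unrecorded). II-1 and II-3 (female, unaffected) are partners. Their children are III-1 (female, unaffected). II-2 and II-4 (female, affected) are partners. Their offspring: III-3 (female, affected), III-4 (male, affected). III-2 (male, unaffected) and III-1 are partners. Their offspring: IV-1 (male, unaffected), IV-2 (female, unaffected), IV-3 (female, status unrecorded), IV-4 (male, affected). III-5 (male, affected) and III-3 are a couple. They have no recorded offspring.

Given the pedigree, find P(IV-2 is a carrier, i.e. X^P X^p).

1/2

III-2 is unaffected, so III-2 is X^P Y.
III-1 is unaffected so carries P and received p from II-1 (X^p Y), so III-1 is X^P X^p.
Their cross gives offspring ratios 1/2 X^P X^P : 1/2 X^P X^p. Conditioning on IV-2 being unaffected, P(X^P X^p) = 1/2 / 1 = 1/2.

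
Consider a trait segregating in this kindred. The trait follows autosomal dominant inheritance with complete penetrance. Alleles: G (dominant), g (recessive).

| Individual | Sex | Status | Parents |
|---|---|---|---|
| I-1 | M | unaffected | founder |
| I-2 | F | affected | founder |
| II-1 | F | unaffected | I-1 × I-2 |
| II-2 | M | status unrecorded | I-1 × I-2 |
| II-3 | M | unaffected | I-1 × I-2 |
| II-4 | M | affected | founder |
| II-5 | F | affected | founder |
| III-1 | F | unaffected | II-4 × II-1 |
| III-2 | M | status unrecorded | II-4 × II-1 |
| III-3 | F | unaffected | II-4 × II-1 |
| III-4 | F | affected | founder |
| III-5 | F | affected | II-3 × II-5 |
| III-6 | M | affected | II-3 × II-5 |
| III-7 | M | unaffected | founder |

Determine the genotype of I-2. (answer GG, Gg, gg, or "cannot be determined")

From phenotype alone, I-2 is GG or Gg.
I-2 is affected so carries G and passed g to II-1 (gg), so I-2 is Gg.

Gg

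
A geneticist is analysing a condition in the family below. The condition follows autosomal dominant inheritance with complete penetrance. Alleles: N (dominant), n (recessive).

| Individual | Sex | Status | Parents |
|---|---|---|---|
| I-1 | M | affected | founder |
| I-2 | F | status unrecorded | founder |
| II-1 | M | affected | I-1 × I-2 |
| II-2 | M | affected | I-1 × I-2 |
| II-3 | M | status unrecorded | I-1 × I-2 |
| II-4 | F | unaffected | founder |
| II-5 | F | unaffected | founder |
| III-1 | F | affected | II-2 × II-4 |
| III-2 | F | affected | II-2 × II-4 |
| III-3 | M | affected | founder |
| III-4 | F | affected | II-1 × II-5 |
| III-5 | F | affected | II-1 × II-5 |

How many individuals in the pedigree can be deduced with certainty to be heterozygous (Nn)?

Obligate heterozygotes: III-1 is affected so carries N and received n from II-4 (nn), so III-1 is Nn; III-2 is affected so carries N and received n from II-4 (nn), so III-2 is Nn; III-4 is affected so carries N and received n from II-5 (nn), so III-4 is Nn; III-5 is affected so carries N and received n from II-5 (nn), so III-5 is Nn.
Every other individual is either homozygous by phenotype or has at least one consistent homozygous assignment, so the count is 4.

4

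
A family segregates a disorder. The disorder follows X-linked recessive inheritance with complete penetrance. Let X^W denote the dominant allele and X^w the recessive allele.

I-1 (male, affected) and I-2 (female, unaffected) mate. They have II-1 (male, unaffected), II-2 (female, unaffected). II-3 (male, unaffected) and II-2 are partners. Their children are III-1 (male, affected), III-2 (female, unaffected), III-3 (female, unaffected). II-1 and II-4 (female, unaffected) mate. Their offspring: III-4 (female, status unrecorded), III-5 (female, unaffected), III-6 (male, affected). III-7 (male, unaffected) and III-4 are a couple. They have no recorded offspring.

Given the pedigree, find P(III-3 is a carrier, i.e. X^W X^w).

II-3 is unaffected, so II-3 is X^W Y.
II-2 is unaffected so carries W and received w from I-1 (X^w Y), so II-2 is X^W X^w.
Their cross gives offspring ratios 1/2 X^W X^W : 1/2 X^W X^w. Conditioning on III-3 being unaffected, P(X^W X^w) = 1/2 / 1 = 1/2.

1/2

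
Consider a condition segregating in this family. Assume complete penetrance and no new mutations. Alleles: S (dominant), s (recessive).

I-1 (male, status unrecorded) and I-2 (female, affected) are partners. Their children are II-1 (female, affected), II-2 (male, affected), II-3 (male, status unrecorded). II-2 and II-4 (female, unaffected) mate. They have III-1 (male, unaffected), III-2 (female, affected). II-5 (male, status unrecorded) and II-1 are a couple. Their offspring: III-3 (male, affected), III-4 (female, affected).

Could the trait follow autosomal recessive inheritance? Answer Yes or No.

A consistent assignment under autosomal recessive exists: I-1 Ss, I-2 ss, II-1 ss, II-2 ss, II-3 Ss, II-4 Ss, II-5 Ss, III-1 Ss, III-2 ss, III-3 ss, III-4 ss.
In this assignment every recorded phenotype matches its genotype and every non-founder's genotype is obtainable from its parents' genotypes, so the pedigree is consistent.

Yes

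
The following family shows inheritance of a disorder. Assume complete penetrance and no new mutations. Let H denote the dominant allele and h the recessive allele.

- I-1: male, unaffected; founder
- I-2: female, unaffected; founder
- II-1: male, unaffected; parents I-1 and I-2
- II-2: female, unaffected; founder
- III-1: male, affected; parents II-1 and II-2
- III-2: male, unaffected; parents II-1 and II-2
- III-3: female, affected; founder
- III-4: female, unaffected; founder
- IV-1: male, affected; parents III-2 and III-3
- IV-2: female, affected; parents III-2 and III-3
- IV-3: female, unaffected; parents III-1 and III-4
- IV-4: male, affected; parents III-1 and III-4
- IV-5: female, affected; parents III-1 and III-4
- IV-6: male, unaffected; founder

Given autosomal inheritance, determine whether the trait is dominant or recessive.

II-1 and II-2 are both unaffected yet have an affected child III-1. Under dominance, an affected child requires at least one affected parent, so the trait cannot be dominant.

recessive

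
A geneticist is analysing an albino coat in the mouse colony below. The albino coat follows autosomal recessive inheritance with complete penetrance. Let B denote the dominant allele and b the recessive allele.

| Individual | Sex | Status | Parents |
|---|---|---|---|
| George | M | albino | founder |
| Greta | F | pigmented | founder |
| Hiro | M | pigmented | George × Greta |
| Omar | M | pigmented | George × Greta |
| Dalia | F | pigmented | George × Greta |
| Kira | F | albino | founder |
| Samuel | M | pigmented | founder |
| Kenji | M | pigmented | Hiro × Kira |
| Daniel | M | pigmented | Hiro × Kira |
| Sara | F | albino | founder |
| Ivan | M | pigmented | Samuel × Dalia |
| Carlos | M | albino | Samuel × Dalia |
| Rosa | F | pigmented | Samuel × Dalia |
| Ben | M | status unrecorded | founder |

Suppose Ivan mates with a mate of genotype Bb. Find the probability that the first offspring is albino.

Samuel is pigmented so carries B and passed b to Carlos (bb), so Samuel is Bb.
Dalia is pigmented so carries B and received b from George (bb), so Dalia is Bb.
Ivan is a pigmented offspring of Samuel (Bb) × Dalia (Bb), whose cross gives 1/4 BB : 1/2 Bb : 1/4 bb; conditioning on being pigmented, Ivan is BB with probability 1/3, Bb with probability 2/3.
Summing over parental genotype combinations, P(offspring is albino) = 2/3·1/4 = 1/6.

1/6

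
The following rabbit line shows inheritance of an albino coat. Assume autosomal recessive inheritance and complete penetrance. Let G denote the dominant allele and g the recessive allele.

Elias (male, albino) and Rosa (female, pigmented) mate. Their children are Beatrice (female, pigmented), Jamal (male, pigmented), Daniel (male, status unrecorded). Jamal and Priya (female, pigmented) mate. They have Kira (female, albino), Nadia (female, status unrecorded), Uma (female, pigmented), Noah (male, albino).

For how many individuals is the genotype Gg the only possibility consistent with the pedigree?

3

Obligate heterozygotes: Beatrice is pigmented so carries G and received g from Elias (gg), so Beatrice is Gg; Jamal is pigmented so carries G and received g from Elias (gg), so Jamal is Gg; Priya is pigmented so carries G and passed g to Kira (gg), so Priya is Gg.
Every other individual is either homozygous by phenotype or has at least one consistent homozygous assignment, so the count is 3.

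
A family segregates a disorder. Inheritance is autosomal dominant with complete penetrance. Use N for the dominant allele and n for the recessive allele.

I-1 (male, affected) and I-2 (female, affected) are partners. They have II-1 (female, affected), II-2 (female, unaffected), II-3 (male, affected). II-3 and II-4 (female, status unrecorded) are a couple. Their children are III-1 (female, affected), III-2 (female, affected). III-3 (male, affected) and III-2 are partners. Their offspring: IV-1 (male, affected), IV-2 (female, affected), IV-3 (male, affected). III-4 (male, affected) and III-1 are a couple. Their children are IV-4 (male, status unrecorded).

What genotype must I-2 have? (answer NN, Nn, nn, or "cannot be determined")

Nn

From phenotype alone, I-2 is NN or Nn.
I-2 is affected so carries N and passed n to II-2 (nn), so I-2 is Nn.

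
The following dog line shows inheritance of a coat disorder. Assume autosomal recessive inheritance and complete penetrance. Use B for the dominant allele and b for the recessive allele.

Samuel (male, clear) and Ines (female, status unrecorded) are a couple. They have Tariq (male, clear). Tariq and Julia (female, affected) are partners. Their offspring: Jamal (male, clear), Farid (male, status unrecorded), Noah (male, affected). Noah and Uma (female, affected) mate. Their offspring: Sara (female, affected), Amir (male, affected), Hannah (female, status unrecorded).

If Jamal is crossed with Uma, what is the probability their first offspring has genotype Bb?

Jamal is clear so carries B and received b from Julia (bb), so Jamal is Bb.
Uma is affected, so Uma is bb.
The cross gives 1/2 Bb : 1/2 bb, so P(offspring has genotype Bb) = 1/2.

1/2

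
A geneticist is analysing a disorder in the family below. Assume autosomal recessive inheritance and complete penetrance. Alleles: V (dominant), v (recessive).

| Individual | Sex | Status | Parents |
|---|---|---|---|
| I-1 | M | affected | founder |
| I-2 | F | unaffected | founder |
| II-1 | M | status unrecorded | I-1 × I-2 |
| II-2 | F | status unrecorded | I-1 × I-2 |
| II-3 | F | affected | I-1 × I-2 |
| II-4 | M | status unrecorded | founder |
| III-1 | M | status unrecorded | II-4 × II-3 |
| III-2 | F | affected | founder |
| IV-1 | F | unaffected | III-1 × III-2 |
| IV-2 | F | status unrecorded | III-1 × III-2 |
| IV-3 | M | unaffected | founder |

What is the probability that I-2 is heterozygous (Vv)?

1

I-2 is unaffected so carries V and passed v to II-3 (vv), so I-2 is Vv, giving P(Vv) = 1.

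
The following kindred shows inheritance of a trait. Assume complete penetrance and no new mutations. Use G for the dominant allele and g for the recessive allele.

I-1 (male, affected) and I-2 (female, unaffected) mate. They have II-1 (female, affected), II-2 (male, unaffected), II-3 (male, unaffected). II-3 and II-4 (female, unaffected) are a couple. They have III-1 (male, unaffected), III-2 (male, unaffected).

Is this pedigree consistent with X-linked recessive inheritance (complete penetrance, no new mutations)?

Yes

A consistent assignment under X-linked recessive exists: I-1 X^g Y, I-2 X^G X^g, II-1 X^g X^g, II-2 X^G Y, II-3 X^G Y, II-4 X^G X^G, III-1 X^G Y, III-2 X^G Y.
In this assignment every recorded phenotype matches its genotype and every non-founder's genotype is obtainable from its parents' genotypes, so the pedigree is consistent.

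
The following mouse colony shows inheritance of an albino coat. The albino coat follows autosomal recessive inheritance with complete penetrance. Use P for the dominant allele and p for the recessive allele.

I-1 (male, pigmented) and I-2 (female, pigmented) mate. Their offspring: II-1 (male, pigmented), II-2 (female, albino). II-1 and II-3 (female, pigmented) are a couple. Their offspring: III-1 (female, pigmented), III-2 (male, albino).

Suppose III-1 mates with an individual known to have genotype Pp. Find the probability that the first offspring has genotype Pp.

1/2

II-1 is pigmented so carries P and passed p to III-2 (pp), so II-1 is Pp.
II-3 is pigmented so carries P and passed p to III-2 (pp), so II-3 is Pp.
III-1 is a pigmented offspring of II-1 (Pp) × II-3 (Pp), whose cross gives 1/4 PP : 1/2 Pp : 1/4 pp; conditioning on being pigmented, III-1 is PP with probability 1/3, Pp with probability 2/3.
Summing over parental genotype combinations, P(offspring has genotype Pp) = 1/3·1/2 + 2/3·1/2 = 1/2.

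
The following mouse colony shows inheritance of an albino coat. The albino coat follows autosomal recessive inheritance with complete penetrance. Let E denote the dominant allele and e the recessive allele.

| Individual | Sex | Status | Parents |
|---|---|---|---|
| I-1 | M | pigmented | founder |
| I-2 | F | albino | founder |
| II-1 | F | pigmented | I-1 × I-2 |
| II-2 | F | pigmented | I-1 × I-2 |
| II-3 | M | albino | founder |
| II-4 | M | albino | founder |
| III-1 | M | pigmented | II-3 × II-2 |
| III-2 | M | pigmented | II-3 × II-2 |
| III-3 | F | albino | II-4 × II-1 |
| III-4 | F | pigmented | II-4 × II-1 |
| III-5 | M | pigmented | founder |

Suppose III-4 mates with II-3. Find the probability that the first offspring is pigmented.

1/2

III-4 is pigmented so carries E and received e from II-4 (ee), so III-4 is Ee.
II-3 is albino, so II-3 is ee.
The cross gives 1/2 Ee : 1/2 ee, so P(offspring is pigmented) = 1/2.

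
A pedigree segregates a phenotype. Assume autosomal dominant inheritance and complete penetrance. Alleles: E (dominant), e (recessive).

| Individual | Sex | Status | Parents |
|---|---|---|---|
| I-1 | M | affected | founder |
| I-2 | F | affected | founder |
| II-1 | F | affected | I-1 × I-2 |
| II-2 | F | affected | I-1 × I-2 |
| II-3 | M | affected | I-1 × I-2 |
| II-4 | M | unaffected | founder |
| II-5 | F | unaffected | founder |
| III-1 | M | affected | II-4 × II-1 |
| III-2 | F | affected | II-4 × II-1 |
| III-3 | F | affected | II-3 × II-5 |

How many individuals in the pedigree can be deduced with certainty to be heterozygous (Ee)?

Obligate heterozygotes: III-1 is affected so carries E and received e from II-4 (ee), so III-1 is Ee; III-2 is affected so carries E and received e from II-4 (ee), so III-2 is Ee; III-3 is affected so carries E and received e from II-5 (ee), so III-3 is Ee.
Every other individual is either homozygous by phenotype or has at least one consistent homozygous assignment, so the count is 3.

3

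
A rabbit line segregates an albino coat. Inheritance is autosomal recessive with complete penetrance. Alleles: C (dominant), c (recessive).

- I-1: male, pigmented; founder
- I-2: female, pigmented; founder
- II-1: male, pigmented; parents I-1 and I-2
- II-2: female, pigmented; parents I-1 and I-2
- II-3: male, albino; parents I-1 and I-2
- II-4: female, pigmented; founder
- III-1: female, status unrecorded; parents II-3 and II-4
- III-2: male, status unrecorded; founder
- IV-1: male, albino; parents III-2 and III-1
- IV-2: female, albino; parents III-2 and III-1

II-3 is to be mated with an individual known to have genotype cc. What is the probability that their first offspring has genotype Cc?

II-3 is albino, so II-3 is cc.
The cross gives 1 cc, so P(offspring has genotype Cc) = 0.

0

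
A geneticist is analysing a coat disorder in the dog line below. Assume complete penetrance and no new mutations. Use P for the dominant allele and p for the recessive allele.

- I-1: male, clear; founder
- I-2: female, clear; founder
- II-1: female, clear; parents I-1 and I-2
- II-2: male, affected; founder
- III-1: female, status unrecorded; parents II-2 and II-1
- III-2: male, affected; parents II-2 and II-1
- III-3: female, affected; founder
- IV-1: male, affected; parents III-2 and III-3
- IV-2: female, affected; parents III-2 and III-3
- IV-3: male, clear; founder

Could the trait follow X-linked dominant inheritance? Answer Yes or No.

No

Under X-linked dominant, III-2 (affected, male) cannot arise from II-2 (affected) × II-1 (clear).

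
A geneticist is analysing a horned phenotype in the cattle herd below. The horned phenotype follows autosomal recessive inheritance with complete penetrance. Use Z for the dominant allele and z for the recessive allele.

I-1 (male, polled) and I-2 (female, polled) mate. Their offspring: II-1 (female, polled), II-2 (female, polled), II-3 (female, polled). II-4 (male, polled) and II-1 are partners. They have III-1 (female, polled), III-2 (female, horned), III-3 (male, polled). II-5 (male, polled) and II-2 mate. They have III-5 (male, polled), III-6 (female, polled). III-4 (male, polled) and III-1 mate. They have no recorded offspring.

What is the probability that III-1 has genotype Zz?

2/3

II-4 is polled so carries Z and passed z to III-2 (zz), so II-4 is Zz.
II-1 is polled so carries Z and passed z to III-2 (zz), so II-1 is Zz.
Their cross gives offspring ratios 1/4 ZZ : 1/2 Zz : 1/4 zz. Conditioning on III-1 being polled, P(Zz) = 1/2 / 3/4 = 2/3.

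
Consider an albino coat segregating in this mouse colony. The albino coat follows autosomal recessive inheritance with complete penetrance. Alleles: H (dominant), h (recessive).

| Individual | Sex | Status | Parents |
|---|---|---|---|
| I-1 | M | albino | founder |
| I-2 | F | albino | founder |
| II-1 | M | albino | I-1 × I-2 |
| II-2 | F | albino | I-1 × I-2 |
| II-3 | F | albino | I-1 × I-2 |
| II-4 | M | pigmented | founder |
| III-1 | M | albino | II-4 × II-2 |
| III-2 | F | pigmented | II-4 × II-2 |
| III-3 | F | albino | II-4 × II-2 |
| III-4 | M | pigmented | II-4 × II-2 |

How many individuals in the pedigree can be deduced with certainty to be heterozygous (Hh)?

Obligate heterozygotes: II-4 is pigmented so carries H and passed h to III-1 (hh), so II-4 is Hh; III-2 is pigmented so carries H and received h from II-2 (hh), so III-2 is Hh; III-4 is pigmented so carries H and received h from II-2 (hh), so III-4 is Hh.
Every other individual is either homozygous by phenotype or has at least one consistent homozygous assignment, so the count is 3.

3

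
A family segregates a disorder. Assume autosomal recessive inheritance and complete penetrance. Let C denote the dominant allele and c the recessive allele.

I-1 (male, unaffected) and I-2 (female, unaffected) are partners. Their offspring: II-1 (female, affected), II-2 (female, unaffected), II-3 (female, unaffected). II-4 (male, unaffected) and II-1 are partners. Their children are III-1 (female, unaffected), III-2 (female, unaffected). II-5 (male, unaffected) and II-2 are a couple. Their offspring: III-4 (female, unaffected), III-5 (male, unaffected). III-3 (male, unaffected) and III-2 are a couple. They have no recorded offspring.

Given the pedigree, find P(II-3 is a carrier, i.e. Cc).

I-1 is unaffected so carries C and passed c to II-1 (cc), so I-1 is Cc.
I-2 is unaffected so carries C and passed c to II-1 (cc), so I-2 is Cc.
Their cross gives offspring ratios 1/4 CC : 1/2 Cc : 1/4 cc. Conditioning on II-3 being unaffected, P(Cc) = 1/2 / 3/4 = 2/3.

2/3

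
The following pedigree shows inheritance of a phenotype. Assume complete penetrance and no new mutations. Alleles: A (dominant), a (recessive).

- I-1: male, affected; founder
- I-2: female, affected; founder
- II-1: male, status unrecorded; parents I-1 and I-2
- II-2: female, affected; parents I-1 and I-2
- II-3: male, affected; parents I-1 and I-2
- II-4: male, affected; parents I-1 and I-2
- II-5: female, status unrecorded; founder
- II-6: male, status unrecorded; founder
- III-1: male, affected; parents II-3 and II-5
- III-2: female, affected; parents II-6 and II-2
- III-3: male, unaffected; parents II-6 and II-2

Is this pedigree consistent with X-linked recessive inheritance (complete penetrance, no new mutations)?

No

Under X-linked recessive, III-3 (unaffected, male) cannot arise from II-6 (unrecorded) × II-2 (affected).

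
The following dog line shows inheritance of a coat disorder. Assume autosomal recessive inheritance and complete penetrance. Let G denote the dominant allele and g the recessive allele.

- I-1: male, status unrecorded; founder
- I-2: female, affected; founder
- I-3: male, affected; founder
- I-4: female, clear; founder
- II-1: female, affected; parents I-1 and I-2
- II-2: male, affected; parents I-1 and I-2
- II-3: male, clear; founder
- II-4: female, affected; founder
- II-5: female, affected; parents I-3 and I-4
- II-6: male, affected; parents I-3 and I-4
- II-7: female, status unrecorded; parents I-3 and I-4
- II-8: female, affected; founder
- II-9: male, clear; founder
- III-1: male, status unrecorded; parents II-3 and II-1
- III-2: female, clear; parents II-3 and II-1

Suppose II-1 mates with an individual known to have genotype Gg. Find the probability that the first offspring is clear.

1/2

II-1 is affected, so II-1 is gg.
The cross gives 1/2 Gg : 1/2 gg, so P(offspring is clear) = 1/2.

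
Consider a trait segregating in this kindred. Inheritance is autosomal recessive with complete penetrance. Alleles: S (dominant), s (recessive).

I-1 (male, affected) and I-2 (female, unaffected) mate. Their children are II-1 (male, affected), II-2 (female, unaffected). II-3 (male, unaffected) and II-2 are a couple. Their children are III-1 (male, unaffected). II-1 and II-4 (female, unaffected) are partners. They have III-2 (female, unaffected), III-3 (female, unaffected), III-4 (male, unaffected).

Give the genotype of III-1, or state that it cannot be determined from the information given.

III-1's phenotype allows SS or Ss, and no parent or child forces a single allele at both positions; consistent genotype assignments exist with III-1 as SS or Ss.

cannot be determined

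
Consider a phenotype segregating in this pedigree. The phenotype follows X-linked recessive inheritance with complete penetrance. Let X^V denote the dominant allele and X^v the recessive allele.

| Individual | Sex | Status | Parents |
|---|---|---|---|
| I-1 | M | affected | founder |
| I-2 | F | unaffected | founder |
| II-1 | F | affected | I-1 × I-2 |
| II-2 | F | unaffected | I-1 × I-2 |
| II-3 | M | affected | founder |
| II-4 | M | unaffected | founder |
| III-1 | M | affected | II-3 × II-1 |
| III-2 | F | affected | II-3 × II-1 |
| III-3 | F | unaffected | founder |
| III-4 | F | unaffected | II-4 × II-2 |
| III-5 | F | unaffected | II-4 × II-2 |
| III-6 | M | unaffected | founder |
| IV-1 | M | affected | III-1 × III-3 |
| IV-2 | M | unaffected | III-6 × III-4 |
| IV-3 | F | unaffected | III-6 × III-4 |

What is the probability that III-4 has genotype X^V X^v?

II-4 is unaffected, so II-4 is X^V Y.
II-2 is unaffected so carries V and received v from I-1 (X^v Y), so II-2 is X^V X^v.
Their cross gives offspring ratios 1/2 X^V X^V : 1/2 X^V X^v. Conditioning on III-4 being unaffected, P(X^V X^v) = 1/2 / 1 = 1/2 before taking III-4's own offspring into account.
III-6 is unaffected, so III-6 is X^V Y.
Now use III-4's offspring. Probability of each recorded status — unaffected son IV-2: 1/2 if III-4 is X^V X^v, 1 if X^V X^V. (IV-3: equally likely either way, so uninformative.)
Bayes: P(X^V X^v) = 1/2·1/2 / (1/2·1/2 + 1/2·1) = 1/3.

1/3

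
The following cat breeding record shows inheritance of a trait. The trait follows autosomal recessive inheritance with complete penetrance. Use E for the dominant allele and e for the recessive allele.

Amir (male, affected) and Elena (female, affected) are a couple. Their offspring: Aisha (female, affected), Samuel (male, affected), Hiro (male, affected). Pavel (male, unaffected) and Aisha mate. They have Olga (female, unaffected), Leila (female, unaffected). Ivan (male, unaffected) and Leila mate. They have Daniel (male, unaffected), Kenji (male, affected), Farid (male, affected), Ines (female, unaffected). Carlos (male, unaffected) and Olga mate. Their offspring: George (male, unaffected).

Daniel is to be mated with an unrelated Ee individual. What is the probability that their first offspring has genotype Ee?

1/2

Ivan is unaffected so carries E and passed e to Kenji (ee), so Ivan is Ee.
Leila is unaffected so carries E and received e from Aisha (ee), so Leila is Ee.
Daniel is an unaffected offspring of Ivan (Ee) × Leila (Ee), whose cross gives 1/4 EE : 1/2 Ee : 1/4 ee; conditioning on being unaffected, Daniel is EE with probability 1/3, Ee with probability 2/3.
Summing over parental genotype combinations, P(offspring has genotype Ee) = 1/3·1/2 + 2/3·1/2 = 1/2.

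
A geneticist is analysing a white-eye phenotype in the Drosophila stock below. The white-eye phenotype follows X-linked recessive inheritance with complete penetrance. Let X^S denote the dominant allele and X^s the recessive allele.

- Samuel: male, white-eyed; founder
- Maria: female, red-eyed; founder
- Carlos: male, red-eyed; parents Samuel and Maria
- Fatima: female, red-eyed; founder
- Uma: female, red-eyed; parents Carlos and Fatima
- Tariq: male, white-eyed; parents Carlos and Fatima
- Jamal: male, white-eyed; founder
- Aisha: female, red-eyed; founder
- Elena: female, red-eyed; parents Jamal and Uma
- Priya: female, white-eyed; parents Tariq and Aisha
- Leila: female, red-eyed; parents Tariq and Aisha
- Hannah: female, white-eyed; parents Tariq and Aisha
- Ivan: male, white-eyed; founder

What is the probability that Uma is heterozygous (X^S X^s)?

Carlos is red-eyed, so Carlos is X^S Y.
Fatima is red-eyed so carries S and passed s to Tariq (X^s Y), so Fatima is X^S X^s.
Their cross gives offspring ratios 1/2 X^S X^S : 1/2 X^S X^s. Conditioning on Uma being red-eyed, P(X^S X^s) = 1/2 / 1 = 1/2 before taking Uma's own offspring into account.
Jamal is white-eyed, so Jamal is X^s Y.
Now use Uma's offspring. Probability of each recorded status — red-eyed daughter Elena: 1/2 if Uma is X^S X^s, 1 if X^S X^S.
Bayes: P(X^S X^s) = 1/2·1/2 / (1/2·1/2 + 1/2·1) = 1/3.

1/3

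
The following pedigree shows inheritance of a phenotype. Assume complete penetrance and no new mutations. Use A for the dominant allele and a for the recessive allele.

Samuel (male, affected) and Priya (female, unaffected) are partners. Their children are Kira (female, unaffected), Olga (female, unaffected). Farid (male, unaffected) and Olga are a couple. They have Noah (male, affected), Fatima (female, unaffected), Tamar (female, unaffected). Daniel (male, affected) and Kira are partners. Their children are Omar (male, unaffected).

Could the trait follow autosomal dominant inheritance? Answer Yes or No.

Under autosomal dominant, Noah (affected, male) cannot arise from Farid (unaffected) × Olga (unaffected).

No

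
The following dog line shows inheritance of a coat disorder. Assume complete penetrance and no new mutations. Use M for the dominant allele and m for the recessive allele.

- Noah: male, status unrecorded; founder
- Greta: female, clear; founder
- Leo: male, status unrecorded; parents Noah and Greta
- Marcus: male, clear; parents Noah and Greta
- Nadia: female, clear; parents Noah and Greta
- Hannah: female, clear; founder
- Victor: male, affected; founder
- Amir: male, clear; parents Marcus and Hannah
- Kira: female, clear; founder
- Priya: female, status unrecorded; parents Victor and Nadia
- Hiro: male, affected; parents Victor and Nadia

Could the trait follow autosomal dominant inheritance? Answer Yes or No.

A consistent assignment under autosomal dominant exists: Noah Mm, Greta mm, Leo Mm, Marcus mm, Nadia mm, Hannah mm, Victor MM, Amir mm, Kira mm, Priya Mm, Hiro Mm.
In this assignment every recorded phenotype matches its genotype and every non-founder's genotype is obtainable from its parents' genotypes, so the pedigree is consistent.

Yes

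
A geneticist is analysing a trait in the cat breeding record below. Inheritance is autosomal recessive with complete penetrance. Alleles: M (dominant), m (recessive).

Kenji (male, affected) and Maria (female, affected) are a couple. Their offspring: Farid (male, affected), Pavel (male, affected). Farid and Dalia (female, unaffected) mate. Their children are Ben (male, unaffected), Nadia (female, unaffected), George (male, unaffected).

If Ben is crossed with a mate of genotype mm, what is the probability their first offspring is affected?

1/2

Ben is unaffected so carries M and received m from Farid (mm), so Ben is Mm.
The cross gives 1/2 Mm : 1/2 mm, so P(offspring is affected) = 1/2.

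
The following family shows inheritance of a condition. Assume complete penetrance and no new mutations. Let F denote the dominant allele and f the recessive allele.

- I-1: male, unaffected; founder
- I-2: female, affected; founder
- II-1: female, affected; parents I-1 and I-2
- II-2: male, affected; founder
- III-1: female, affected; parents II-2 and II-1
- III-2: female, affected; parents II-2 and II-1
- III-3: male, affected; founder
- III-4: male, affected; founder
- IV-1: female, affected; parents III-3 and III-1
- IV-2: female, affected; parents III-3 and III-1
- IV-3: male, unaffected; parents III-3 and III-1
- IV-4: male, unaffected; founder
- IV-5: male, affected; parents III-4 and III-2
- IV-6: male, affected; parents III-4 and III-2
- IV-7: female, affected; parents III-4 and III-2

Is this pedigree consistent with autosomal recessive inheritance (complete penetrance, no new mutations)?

Under autosomal recessive, IV-3 (unaffected, male) cannot arise from III-3 (affected) × III-1 (affected).

No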